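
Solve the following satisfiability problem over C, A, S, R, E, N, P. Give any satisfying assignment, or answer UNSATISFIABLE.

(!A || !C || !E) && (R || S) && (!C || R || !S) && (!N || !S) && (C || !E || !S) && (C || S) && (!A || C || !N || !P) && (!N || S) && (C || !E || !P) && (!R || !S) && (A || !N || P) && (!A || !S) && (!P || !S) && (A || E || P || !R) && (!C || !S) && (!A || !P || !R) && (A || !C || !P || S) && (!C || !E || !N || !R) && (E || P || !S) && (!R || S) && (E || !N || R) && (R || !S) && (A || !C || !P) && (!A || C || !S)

Unsatisfiable

Case R = True:
  (!R || !S) forces S = False.
  Clause (!R || S) is falsified — contradiction.
Case R = False:
  (R || S) forces S = True.
  Clause (R || !S) is falsified — contradiction.
Both cases fail, so the formula is unsatisfiable.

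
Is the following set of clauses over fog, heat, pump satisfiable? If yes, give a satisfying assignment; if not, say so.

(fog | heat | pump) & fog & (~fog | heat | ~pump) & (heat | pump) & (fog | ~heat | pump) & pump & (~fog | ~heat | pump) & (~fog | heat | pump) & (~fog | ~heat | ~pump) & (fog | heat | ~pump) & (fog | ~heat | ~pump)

Case fog = True:
  (pump) forces pump = True.
  (~fog | heat | ~pump) forces heat = True.
  Clause (~fog | ~heat | ~pump) is falsified — contradiction.
Case fog = False:
  Clause (fog) is falsified — contradiction.
Both cases fail, so the formula is unsatisfiable.

Unsatisfiable — no assignment works.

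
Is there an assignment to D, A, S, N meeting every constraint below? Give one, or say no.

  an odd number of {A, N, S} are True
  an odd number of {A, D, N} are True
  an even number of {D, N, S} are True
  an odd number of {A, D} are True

D=T; A=F; S=T; N=F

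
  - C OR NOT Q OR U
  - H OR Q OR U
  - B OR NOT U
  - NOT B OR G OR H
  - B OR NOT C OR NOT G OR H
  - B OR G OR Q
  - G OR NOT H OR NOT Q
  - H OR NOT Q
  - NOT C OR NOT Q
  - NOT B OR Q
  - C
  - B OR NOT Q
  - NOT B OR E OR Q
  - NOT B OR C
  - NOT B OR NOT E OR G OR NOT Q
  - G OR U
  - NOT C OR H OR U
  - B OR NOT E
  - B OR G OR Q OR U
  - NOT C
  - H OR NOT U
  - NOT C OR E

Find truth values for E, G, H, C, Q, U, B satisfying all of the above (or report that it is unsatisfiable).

Case C = True:
  Clause (NOT C) is falsified — contradiction.
Case C = False:
  Clause (C) is falsified — contradiction.
Both cases fail, so the formula is unsatisfiable.

The formula is unsatisfiable.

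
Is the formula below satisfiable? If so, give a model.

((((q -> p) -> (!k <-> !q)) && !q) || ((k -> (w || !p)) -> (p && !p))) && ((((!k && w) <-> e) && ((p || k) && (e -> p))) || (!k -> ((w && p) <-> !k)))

w = False, k = False, e = False, p = True, q = False

  (((q -> p) -> (!k <-> !q)) && !q) || ((k -> (w || !p)) -> (p && !p)) = True
    ((q -> p) -> (!k <-> !q)) && !q = True
      (q -> p) -> (!k <-> !q) = True
        q -> p = True
        !k <-> !q = True
          !k = True
          !q = True
      !q = True
    (k -> (w || !p)) -> (p && !p) = False
      k -> (w || !p) = True
        w || !p = False
          !p = False
      p && !p = False
        !p = False
  (((!k && w) <-> e) && ((p || k) && (e -> p))) || (!k -> ((w && p) <-> !k)) = True
    ((!k && w) <-> e) && ((p || k) && (e -> p)) = True
      (!k && w) <-> e = True
        !k && w = False
          !k = True
      (p || k) && (e -> p) = True
        p || k = True
        e -> p = True
    !k -> ((w && p) <-> !k) = False
      !k = True
      (w && p) <-> !k = False
        w && p = False
        !k = True
Both conjuncts True, so the formula holds.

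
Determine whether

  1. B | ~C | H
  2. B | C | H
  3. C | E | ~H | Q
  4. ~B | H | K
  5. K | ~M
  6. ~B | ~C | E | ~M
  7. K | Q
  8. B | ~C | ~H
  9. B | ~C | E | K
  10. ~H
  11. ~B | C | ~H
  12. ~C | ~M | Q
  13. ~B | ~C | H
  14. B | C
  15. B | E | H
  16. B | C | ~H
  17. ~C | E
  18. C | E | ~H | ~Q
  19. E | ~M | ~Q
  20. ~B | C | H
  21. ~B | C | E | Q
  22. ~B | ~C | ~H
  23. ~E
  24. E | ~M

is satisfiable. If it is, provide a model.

The formula is unsatisfiable.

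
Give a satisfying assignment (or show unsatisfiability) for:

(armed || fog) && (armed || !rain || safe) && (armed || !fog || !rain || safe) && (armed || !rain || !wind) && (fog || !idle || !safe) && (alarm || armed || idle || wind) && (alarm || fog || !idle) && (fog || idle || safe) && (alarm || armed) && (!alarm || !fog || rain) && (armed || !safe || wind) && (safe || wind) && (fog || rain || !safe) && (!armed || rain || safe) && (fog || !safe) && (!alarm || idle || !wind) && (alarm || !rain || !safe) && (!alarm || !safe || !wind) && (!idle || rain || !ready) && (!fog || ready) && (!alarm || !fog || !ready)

Set alarm = False.
  then (alarm || armed) forces armed = True.
Set safe = True.
  then (fog || !safe) forces fog = True.
  then (alarm || !rain || !safe) forces rain = False.
  then (!fog || ready) forces ready = True.
  then (!idle || rain || !ready) forces idle = False.
Set wind = False.
All clauses satisfied.

alarm = False, safe = True, rain = False, wind = False, idle = False, fog = True, armed = True, ready = True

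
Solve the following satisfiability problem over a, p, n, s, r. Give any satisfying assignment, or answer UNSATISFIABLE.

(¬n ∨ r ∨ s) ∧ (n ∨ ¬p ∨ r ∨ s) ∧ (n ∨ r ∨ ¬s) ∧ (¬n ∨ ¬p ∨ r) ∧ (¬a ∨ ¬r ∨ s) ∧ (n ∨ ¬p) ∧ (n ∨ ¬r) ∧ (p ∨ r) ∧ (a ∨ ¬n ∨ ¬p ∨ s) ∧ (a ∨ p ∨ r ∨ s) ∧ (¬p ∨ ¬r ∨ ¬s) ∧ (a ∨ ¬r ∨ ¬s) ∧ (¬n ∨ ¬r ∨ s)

Set a = True.
Try p = True:
  (n ∨ ¬p) forces n = True.
  (¬n ∨ ¬p ∨ r) forces r = True.
  (¬a ∨ ¬r ∨ s) forces s = True.
  clause (¬p ∨ ¬r ∨ ¬s) is falsified — backtrack.
So p = False.
  then (p ∨ r) forces r = True.
  then (¬a ∨ ¬r ∨ s) forces s = True.
  then (n ∨ ¬r) forces n = True.
All clauses satisfied.

a: True, p: False, n: True, s: True, r: True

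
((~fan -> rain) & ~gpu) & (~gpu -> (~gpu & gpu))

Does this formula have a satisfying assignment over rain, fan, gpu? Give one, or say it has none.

No satisfying assignment exists.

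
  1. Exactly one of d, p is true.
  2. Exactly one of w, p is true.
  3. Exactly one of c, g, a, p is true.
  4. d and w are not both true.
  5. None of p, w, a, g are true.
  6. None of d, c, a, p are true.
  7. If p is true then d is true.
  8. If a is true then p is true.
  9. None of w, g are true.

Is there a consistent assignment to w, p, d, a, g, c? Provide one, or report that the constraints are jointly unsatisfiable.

No satisfying assignment exists.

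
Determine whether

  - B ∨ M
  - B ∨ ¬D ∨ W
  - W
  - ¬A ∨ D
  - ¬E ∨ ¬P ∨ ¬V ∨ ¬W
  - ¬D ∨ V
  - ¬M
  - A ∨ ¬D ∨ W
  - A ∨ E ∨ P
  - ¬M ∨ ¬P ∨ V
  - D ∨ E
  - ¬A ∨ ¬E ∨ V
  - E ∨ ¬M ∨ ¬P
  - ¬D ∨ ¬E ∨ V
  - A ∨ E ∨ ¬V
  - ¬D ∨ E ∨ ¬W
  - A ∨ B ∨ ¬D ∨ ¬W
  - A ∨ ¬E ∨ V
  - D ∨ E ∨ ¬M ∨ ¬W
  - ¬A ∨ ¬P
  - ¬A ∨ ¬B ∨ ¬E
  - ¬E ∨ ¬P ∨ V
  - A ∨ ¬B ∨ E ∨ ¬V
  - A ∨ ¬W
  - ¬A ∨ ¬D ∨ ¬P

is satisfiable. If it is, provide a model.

Case W = True:
  (¬M) forces M = False.
  (B ∨ M) forces B = True.
  (A ∨ ¬W) forces A = True.
  (¬A ∨ D) forces D = True.
  (¬D ∨ V) forces V = True.
  (¬D ∨ E ∨ ¬W) forces E = True.
  Clause (¬A ∨ ¬B ∨ ¬E) is falsified — contradiction.
Case W = False:
  Clause (W) is falsified — contradiction.
Both cases fail, so the formula is unsatisfiable.

The formula is unsatisfiable.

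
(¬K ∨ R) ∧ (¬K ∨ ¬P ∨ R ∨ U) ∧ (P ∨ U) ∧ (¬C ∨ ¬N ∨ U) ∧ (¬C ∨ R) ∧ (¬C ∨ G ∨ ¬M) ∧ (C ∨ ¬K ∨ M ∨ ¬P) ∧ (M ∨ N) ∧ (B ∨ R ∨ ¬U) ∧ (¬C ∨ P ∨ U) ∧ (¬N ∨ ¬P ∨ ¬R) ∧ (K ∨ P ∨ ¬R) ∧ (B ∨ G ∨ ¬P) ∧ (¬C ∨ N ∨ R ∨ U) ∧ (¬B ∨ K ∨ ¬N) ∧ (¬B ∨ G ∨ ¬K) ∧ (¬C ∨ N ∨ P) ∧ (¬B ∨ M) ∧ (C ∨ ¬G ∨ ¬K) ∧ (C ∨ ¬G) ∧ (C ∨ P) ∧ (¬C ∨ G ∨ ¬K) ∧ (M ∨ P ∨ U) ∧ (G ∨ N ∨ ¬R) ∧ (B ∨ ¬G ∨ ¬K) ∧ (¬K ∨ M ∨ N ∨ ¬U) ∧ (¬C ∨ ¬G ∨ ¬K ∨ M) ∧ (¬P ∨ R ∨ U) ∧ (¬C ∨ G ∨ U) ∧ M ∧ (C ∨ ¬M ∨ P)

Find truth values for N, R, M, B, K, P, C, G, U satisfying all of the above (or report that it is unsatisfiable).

N = True, R = True, M = True, B = True, K = True, P = False, C = True, G = True, U = True

Unit clause (M) forces M = True.
Set N = True.
Set R = True.
  then (¬N ∨ ¬P ∨ ¬R) forces P = False.
  then (K ∨ P ∨ ¬R) forces K = True.
  then (C ∨ P) forces C = True.
  then (¬C ∨ G ∨ ¬K) forces G = True.
  then (B ∨ ¬G ∨ ¬K) forces B = True.
  then (P ∨ U) forces U = True.
All clauses satisfied.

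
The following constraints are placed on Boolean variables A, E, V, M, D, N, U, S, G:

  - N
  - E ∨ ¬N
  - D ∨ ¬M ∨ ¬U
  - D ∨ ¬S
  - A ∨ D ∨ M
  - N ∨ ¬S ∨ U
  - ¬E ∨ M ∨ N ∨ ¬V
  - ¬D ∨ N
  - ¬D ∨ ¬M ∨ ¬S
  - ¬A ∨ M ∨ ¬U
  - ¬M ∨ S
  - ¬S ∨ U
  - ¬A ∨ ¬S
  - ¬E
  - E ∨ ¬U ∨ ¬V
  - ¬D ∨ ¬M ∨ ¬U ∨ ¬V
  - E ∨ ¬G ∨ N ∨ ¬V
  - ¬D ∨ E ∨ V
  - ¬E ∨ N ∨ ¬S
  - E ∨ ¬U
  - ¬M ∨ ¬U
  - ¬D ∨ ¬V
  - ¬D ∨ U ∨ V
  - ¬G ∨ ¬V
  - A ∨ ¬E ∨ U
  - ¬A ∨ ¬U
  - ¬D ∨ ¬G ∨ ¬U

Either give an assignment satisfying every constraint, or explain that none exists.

Unsatisfiable — no assignment works.

Case E = True:
  Clause (¬E) is falsified — contradiction.
Case E = False:
  (N) forces N = True.
  Clause (E ∨ ¬N) is falsified — contradiction.
Both cases fail, so the formula is unsatisfiable.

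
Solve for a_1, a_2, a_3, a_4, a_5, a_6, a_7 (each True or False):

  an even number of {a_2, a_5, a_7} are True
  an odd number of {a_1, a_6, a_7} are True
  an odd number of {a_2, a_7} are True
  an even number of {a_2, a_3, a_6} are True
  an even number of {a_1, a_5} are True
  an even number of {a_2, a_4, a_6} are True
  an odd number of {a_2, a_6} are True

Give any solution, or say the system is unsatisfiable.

a_1 = True, a_2 = True, a_3 = True, a_4 = True, a_5 = True, a_6 = False, a_7 = False

{a_2, a_5, a_7}: 2 true → even ✓
{a_1, a_6, a_7}: 1 true → odd ✓
{a_2, a_7}: 1 true → odd ✓
{a_2, a_3, a_6}: 2 true → even ✓
{a_1, a_5}: 2 true → even ✓
{a_2, a_4, a_6}: 2 true → even ✓
{a_2, a_6}: 1 true → odd ✓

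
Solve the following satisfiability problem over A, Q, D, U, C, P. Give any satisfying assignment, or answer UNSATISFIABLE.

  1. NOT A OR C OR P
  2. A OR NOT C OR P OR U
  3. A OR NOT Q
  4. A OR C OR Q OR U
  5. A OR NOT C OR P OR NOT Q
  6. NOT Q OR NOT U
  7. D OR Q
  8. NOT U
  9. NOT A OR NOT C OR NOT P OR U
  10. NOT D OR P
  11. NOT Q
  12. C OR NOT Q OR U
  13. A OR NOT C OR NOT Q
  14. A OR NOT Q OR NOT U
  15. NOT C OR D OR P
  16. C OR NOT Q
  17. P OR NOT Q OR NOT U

A=T, Q=F, D=T, U=F, C=F, P=T

Unit clause (NOT U) forces U = False.
Unit clause (NOT Q) forces Q = False.
In (D OR Q) only D is left, so D = True.
In (NOT D OR P) only P is left, so P = True.
Set A = True.
  then (NOT A OR NOT C OR NOT P OR U) forces C = False.
All clauses satisfied.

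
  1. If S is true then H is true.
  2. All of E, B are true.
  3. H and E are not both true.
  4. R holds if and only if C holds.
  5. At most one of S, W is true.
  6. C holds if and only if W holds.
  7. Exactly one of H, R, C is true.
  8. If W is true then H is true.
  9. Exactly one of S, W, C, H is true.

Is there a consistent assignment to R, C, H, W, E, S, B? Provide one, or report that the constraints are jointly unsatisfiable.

Case E = True:
  (2) forces B = True.
  (3) with E=T forces H = False.
  (1) with H=F forces S = False.
  (8) with H=F forces W = False.
  (6) with W=F forces C = False.
  Constraint (9) is violated (S=F, W=F, C=F, H=F) — contradiction.
Case E = False:
  Constraint (2) is violated (E=F) — contradiction.
Both cases fail — unsatisfiable.

Unsatisfiable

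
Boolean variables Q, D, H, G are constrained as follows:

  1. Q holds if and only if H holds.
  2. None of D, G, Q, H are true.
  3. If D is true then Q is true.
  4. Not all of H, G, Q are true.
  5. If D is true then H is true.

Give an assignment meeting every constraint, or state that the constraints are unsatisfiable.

Q=F, D=F, H=F, G=F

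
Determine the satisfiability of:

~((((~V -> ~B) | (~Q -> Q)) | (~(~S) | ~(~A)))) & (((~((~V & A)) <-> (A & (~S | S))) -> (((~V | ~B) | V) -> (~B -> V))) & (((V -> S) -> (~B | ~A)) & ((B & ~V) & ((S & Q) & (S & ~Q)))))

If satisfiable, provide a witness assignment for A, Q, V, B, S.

Case Q = True: the conjunct ~((((~V -> ~B) | (~Q -> Q)) | (~(~S) | ~(~A)))) becomes ~((True | (~(~S) | ~(~A)))) = False.
Case Q = False: the conjunct Q is False.
Both cases fail — unsatisfiable.

Unsatisfiable — no assignment works.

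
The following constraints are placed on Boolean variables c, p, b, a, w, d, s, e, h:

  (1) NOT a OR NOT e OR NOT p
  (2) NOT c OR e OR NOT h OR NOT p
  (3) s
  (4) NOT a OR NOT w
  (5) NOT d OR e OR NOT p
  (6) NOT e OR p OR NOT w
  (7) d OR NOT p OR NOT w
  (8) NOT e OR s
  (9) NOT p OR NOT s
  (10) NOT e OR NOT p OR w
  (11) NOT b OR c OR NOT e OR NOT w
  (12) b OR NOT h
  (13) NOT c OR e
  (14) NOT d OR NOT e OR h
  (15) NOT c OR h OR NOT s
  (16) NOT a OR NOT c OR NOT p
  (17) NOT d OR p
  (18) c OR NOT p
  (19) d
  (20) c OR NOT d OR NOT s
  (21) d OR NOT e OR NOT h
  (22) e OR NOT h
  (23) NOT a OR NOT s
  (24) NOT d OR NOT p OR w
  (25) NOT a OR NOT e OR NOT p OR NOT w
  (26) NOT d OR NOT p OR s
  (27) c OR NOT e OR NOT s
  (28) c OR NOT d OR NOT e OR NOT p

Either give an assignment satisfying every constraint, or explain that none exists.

Case d = True:
  (s) forces s = True.
  (NOT p OR NOT s) forces p = False.
  Clause (NOT d OR p) is falsified — contradiction.
Case d = False:
  Clause (d) is falsified — contradiction.
Both cases fail, so the formula is unsatisfiable.

Unsatisfiable — no assignment works.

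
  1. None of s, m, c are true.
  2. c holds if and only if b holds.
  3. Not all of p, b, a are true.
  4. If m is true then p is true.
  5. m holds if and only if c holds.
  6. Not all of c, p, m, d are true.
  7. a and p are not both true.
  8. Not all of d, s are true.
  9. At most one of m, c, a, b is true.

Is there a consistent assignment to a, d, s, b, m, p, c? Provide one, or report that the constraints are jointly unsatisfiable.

a: False, d: True, s: False, b: False, m: False, p: False, c: False

  (1) {s, m, c}: 0 true — none ✓
  (2) c=F, b=F — same ✓
  (3) {p, b, a}: 0/3 true — not all ✓
  (4) m=F ⇒ p: vacuous ✓
  (5) m=F, c=F — same ✓
  (6) {c, p, m, d}: 1/4 true — not all ✓
  (7) a=F, p=F — not both ✓
  (8) {d, s}: 1/2 true — not all ✓
  (9) {m, c, a, b}: 0 true — at most one ✓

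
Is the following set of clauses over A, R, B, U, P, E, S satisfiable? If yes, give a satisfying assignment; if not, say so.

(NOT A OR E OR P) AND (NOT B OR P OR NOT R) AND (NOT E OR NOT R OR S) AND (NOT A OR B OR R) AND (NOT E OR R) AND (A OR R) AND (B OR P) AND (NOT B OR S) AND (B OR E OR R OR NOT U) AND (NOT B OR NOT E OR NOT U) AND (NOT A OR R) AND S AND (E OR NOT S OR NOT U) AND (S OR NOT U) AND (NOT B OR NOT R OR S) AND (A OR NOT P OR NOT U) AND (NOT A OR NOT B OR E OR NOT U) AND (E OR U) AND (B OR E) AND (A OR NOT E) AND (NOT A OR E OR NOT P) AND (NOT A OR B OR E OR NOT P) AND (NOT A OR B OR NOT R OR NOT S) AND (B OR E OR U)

Unit clause (S) forces S = True.
Try A = False:
  (A OR R) forces R = True.
  (A OR NOT E) forces E = False.
  (E OR NOT S OR NOT U) forces U = False.
  clause (E OR U) is falsified — backtrack.
So A = True.
  then (NOT A OR R) forces R = True.
  then (NOT A OR B OR NOT R OR NOT S) forces B = True.
  then (NOT B OR P OR NOT R) forces P = True.
  then (NOT A OR E OR NOT P) forces E = True.
  then (NOT B OR NOT E OR NOT U) forces U = False.
All clauses satisfied.

A: True; R: True; B: True; U: False; P: True; E: True; S: True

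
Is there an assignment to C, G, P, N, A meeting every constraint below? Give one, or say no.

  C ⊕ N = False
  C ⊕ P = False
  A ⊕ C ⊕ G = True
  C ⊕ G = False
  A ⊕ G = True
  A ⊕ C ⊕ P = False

UNSATISFIABLE

Adding constraints 2, 3, 4, 6 mod 2: every variable appears an even number of times on the left, so the left side is 0.
But the right sides sum to 1 (mod 2). 0 ≠ 1 — the system is inconsistent.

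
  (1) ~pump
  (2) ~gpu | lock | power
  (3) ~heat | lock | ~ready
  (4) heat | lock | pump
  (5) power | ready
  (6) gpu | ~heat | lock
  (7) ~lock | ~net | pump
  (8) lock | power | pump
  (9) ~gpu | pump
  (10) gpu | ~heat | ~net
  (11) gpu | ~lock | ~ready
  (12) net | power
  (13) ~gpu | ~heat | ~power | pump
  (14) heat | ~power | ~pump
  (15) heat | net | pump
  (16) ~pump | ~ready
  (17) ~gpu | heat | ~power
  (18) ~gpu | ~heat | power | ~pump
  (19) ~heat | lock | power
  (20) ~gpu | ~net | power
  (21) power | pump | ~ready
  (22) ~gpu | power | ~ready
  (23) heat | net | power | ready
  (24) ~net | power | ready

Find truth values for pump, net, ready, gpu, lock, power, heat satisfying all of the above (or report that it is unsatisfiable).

Unit clause (~pump) forces pump = False.
In (~gpu | pump) only ~gpu is left, so gpu = False.
Try net = True:
  (~lock | ~net | pump) forces lock = False.
  (heat | lock | pump) forces heat = True.
  clause (gpu | ~heat | lock) is falsified — backtrack.
So net = False.
  then (net | power) forces power = True.
  then (heat | net | pump) forces heat = True.
  then (gpu | ~heat | lock) forces lock = True.
  then (gpu | ~lock | ~ready) forces ready = False.
All clauses satisfied.

pump = False, net = False, ready = False, gpu = False, lock = True, power = True, heat = True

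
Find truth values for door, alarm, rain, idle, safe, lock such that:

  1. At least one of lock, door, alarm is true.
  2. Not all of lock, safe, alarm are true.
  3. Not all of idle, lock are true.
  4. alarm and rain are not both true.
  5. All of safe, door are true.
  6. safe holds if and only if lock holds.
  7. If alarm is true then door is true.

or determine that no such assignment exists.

door = True; alarm = False; rain = True; idle = False; safe = True; lock = True

  (1) {lock, door, alarm}: 2 true — at least one ✓
  (2) {lock, safe, alarm}: 2/3 true — not all ✓
  (3) {idle, lock}: 1/2 true — not all ✓
  (4) alarm=F, rain=T — not both ✓
  (5) {safe, door}: all 2 true ✓
  (6) safe=T, lock=T — same ✓
  (7) alarm=F ⇒ door: vacuous ✓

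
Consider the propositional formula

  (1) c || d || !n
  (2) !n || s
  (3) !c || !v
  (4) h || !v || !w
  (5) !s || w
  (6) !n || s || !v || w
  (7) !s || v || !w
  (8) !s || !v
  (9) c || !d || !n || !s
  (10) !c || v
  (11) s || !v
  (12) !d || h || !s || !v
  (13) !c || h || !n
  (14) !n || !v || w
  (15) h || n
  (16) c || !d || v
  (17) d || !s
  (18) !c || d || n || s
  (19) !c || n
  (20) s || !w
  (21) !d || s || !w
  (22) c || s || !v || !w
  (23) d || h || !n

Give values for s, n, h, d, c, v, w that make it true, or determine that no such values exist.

s=F; n=F; h=T; d=F; c=F; v=F; w=F

Try s = True:
  (!s || w) forces w = True.
  (!s || v || !w) forces v = True.
  clause (!s || !v) is falsified — backtrack.
So s = False.
  then (!n || s) forces n = False.
  then (s || !v) forces v = False.
  then (h || n) forces h = True.
  then (!c || n) forces c = False.
  then (s || !w) forces w = False.
  then (c || !d || v) forces d = False.
All clauses satisfied.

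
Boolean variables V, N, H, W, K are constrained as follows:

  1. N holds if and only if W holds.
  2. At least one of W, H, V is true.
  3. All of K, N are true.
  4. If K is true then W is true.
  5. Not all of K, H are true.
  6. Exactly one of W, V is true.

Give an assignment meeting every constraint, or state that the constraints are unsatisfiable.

V = False, N = True, H = False, W = True, K = True

  (1) N=T, W=T — same ✓
  (2) {W, H, V}: 1 true — at least one ✓
  (3) {K, N}: all 2 true ✓
  (4) K=T ⇒ W: T ✓
  (5) {K, H}: 1/2 true — not all ✓
  (6) {W, V}: 1 true — exactly one ✓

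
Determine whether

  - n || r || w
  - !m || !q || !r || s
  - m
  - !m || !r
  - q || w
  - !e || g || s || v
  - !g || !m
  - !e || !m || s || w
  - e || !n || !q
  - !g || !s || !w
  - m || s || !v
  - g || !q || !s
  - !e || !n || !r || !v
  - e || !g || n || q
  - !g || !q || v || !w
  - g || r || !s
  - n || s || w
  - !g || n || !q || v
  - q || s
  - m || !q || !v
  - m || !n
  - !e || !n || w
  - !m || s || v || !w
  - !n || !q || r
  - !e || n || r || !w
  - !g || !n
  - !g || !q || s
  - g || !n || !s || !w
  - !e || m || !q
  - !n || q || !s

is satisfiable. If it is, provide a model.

v=T; e=F; w=T; s=F; r=F; n=F; m=T; q=T; g=F

Unit clause (m) forces m = True.
In (!m || !r) only !r is left, so r = False.
In (!g || !m) only !g is left, so g = False.
In (g || r || !s) only !s is left, so s = False.
In (q || s) only q is left, so q = True.
In (!n || !q || r) only !n is left, so n = False.
In (n || r || w) only w is left, so w = True.
In (!m || s || v || !w) only v is left, so v = True.
In (!e || n || r || !w) only !e is left, so e = False.
All clauses satisfied.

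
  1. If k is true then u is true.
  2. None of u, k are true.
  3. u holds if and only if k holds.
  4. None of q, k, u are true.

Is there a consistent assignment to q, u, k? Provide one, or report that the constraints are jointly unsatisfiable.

q = False, u = False, k = False

  (1) k=F ⇒ u: vacuous ✓
  (2) {u, k}: 0 true — none ✓
  (3) u=F, k=F — same ✓
  (4) {q, k, u}: 0 true — none ✓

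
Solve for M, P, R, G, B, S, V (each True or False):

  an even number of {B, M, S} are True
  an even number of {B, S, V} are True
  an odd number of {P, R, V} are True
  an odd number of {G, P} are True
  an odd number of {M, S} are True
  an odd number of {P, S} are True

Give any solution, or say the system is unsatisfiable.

M = True, P = True, R = True, G = False, B = True, S = False, V = True

{B, M, S}: 2 true → even ✓
{B, S, V}: 2 true → even ✓
{P, R, V}: 3 true → odd ✓
{G, P}: 1 true → odd ✓
{M, S}: 1 true → odd ✓
{P, S}: 1 true → odd ✓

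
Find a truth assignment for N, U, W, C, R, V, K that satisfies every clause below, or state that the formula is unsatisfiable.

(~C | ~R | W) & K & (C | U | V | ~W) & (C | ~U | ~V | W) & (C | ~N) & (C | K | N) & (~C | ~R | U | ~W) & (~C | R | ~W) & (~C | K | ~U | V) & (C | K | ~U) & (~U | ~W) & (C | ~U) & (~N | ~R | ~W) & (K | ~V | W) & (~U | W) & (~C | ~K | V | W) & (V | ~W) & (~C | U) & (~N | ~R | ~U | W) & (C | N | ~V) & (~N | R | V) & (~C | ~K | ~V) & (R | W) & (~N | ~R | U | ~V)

Unit clause (K) forces K = True.
Set N = False.
Try U = True:
  (~U | ~W) forces W = False.
  clause (~U | W) is falsified — backtrack.
So U = False.
  then (~C | U) forces C = False.
  then (C | N | ~V) forces V = False.
  then (C | U | V | ~W) forces W = False.
  then (R | W) forces R = True.
All clauses satisfied.

N = False, U = False, W = False, C = False, R = True, V = False, K = True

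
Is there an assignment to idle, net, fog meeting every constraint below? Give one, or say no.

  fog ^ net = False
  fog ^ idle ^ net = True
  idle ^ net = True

idle = True, net = False, fog = False

fog ^ net = F ^ F = False ✓
fog ^ idle ^ net = F ^ T ^ F = True ✓
idle ^ net = T ^ F = True ✓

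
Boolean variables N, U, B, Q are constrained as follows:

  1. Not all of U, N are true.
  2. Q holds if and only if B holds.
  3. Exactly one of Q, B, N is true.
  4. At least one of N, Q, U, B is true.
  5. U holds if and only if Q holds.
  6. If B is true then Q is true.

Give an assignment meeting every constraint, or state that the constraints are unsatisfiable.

N = True, U = False, B = False, Q = False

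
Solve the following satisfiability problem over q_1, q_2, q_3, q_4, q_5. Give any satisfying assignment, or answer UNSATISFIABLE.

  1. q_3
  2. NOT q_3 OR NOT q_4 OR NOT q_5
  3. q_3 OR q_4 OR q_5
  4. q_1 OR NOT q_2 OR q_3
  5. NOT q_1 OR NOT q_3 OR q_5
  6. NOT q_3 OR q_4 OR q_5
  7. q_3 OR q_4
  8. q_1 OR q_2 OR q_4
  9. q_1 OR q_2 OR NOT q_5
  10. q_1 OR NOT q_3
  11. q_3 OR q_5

q_1=T; q_2=T; q_3=T; q_4=F; q_5=T

Unit clause (q_3) forces q_3 = True.
In (q_1 OR NOT q_3) only q_1 is left, so q_1 = True.
In (NOT q_1 OR NOT q_3 OR q_5) only q_5 is left, so q_5 = True.
In (NOT q_3 OR NOT q_4 OR NOT q_5) only NOT q_4 is left, so q_4 = False.
Set q_2 = True.
All clauses satisfied.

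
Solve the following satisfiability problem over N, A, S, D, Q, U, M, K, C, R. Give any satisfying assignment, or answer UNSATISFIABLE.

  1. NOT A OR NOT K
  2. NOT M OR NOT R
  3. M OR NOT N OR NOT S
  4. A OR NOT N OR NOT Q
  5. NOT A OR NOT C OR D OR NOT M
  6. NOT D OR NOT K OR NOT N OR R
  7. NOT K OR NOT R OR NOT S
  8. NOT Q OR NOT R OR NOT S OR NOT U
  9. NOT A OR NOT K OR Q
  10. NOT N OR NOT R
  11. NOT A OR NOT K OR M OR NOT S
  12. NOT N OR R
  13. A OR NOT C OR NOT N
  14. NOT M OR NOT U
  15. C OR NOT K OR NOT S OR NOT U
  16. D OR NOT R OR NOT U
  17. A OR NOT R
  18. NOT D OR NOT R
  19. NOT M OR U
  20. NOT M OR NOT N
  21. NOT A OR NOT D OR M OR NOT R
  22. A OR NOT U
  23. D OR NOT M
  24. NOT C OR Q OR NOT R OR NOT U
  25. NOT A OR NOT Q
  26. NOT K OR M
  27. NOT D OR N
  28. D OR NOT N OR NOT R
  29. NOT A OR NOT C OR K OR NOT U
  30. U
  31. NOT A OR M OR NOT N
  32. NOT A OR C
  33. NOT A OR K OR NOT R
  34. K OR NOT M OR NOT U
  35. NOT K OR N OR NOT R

UNSATISFIABLE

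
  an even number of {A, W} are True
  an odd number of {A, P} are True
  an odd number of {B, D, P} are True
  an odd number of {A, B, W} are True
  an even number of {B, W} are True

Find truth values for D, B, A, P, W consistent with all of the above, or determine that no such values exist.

D = False; B = True; A = True; P = False; W = True

{A, W}: 2 true → even ✓
{A, P}: 1 true → odd ✓
{B, D, P}: 1 true → odd ✓
{A, B, W}: 3 true → odd ✓
{B, W}: 2 true → even ✓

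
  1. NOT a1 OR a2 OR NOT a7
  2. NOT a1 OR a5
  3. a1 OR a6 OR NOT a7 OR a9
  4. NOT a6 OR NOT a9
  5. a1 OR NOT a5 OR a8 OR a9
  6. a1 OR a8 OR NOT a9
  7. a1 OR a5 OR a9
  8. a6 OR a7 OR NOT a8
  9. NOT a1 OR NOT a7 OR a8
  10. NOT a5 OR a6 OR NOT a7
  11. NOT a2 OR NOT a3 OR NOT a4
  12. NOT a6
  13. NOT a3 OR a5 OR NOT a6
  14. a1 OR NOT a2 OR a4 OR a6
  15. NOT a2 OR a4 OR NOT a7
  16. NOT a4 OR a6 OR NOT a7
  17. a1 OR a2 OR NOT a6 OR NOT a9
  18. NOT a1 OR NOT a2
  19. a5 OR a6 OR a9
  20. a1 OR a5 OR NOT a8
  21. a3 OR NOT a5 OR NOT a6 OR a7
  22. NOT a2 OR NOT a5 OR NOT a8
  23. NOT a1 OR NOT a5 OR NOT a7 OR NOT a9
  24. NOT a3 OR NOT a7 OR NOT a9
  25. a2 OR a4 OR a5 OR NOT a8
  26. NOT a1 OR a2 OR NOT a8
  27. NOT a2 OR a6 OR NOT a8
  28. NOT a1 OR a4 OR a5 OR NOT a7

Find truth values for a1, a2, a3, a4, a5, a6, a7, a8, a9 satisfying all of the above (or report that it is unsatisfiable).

Unit clause (NOT a6) forces a6 = False.
Set a1 = True.
  then (NOT a1 OR a5) forces a5 = True.
  then (NOT a5 OR a6 OR NOT a7) forces a7 = False.
  then (NOT a1 OR NOT a2) forces a2 = False.
  then (NOT a1 OR a2 OR NOT a8) forces a8 = False.
Set a3 = True.
Set a4 = True.
Set a9 = True.
All clauses satisfied.

a1: True, a2: False, a3: True, a4: True, a5: True, a6: False, a7: False, a8: False, a9: True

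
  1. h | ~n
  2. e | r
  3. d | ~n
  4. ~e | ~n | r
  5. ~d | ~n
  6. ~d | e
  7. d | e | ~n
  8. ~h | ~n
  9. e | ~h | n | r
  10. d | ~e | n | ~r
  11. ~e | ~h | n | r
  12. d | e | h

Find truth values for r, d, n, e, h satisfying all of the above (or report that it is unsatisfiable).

Set r = False.
  then (e | r) forces e = True.
  then (~e | ~n | r) forces n = False.
  then (~e | ~h | n | r) forces h = False.
Set d = True.
All clauses satisfied.

r = False; d = True; n = False; e = True; h = False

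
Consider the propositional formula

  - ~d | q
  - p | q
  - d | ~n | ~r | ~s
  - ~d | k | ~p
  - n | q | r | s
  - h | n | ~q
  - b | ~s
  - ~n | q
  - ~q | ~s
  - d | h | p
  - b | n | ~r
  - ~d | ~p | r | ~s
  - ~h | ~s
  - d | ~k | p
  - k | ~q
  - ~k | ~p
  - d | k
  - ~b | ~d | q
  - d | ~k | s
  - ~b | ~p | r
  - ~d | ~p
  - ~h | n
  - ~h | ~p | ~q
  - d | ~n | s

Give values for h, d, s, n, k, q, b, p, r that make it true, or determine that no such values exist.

Set h = False.
Try d = False:
  (d | h | p) forces p = True.
  (~k | ~p) forces k = False.
  clause (d | k) is falsified — backtrack.
So d = True.
  then (~d | q) forces q = True.
  then (h | n | ~q) forces n = True.
  then (~q | ~s) forces s = False.
  then (k | ~q) forces k = True.
  then (~k | ~p) forces p = False.
Set b = True.
Set r = True.
All clauses satisfied.

h = False; d = True; s = False; n = True; k = True; q = True; b = True; p = False; r = True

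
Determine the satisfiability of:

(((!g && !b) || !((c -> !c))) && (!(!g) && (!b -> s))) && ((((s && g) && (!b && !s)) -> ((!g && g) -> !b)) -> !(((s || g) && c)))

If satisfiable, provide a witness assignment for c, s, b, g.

UNSATISFIABLE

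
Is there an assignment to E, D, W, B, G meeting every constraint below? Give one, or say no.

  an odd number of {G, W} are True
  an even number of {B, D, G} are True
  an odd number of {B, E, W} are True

E = True; D = True; W = True; B = True; G = False

{G, W}: 1 true → odd ✓
{B, D, G}: 2 true → even ✓
{B, E, W}: 3 true → odd ✓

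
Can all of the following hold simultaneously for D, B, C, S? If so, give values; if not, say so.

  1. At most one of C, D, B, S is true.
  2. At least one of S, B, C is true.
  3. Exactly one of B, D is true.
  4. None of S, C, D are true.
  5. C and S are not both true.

D = False, B = True, C = False, S = False

  (1) {C, D, B, S}: 1 true — at most one ✓
  (2) {S, B, C}: 1 true — at least one ✓
  (3) {B, D}: 1 true — exactly one ✓
  (4) {S, C, D}: 0 true — none ✓
  (5) C=F, S=F — not both ✓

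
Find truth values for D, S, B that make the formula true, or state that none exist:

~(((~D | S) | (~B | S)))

D = True, S = False, B = True

  ~(((~D | S) | (~B | S))) = True
    (~D | S) | (~B | S) = False
      ~D | S = False
        ~D = False
      ~B | S = False
        ~B = False
The formula evaluates to True.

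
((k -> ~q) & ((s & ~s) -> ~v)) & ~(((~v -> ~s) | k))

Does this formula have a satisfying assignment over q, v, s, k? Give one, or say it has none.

q=F; v=F; s=T; k=F

  (k -> ~q) & ((s & ~s) -> ~v) = True
    k -> ~q = True
      ~q = True
    (s & ~s) -> ~v = True
      s & ~s = False
        ~s = False
      ~v = True
  ~(((~v -> ~s) | k)) = True
    (~v -> ~s) | k = False
      ~v -> ~s = False
        ~v = True
        ~s = False
Both conjuncts True, so the formula holds.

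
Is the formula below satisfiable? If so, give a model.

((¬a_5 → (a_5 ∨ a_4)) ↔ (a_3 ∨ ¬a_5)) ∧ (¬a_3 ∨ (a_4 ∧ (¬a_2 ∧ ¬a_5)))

a_2=F; a_3=T; a_4=T; a_5=F

  (¬a_5 → (a_5 ∨ a_4)) ↔ (a_3 ∨ ¬a_5) = True
    ¬a_5 → (a_5 ∨ a_4) = True
      ¬a_5 = True
      a_5 ∨ a_4 = True
    a_3 ∨ ¬a_5 = True
      ¬a_5 = True
  ¬a_3 ∨ (a_4 ∧ (¬a_2 ∧ ¬a_5)) = True
    ¬a_3 = False
    a_4 ∧ (¬a_2 ∧ ¬a_5) = True
      ¬a_2 ∧ ¬a_5 = True
        ¬a_2 = True
        ¬a_5 = True
Both conjuncts True, so the formula holds.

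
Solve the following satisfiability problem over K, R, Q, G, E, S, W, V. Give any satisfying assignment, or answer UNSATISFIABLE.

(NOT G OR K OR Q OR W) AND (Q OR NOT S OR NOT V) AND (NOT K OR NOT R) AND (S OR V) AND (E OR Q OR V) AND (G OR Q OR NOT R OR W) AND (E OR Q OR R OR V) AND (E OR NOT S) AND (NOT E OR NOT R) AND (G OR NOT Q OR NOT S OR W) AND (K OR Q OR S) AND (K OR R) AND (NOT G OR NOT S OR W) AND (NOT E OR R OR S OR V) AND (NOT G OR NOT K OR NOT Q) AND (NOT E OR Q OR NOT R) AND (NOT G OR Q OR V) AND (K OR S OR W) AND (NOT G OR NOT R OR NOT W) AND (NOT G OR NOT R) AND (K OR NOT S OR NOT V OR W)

Set K = True.
  then (NOT K OR NOT R) forces R = False.
Set Q = True.
  then (NOT G OR NOT K OR NOT Q) forces G = False.
Set E = True.
Set S = False.
  then (S OR V) forces V = True.
Set W = False.
All clauses satisfied.

K=T, R=F, Q=T, G=F, E=T, S=F, W=F, V=T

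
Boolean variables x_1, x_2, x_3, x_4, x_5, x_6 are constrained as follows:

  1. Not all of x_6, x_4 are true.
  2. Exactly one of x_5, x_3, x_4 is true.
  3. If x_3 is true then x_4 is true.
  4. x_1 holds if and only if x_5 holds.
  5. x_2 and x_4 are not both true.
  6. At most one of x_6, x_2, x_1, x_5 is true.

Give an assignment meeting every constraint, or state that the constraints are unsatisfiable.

x_1 = False; x_2 = False; x_3 = False; x_4 = True; x_5 = False; x_6 = False

  (1) {x_6, x_4}: 1/2 true — not all ✓
  (2) {x_5, x_3, x_4}: 1 true — exactly one ✓
  (3) x_3=F ⇒ x_4: vacuous ✓
  (4) x_1=F, x_5=F — same ✓
  (5) x_2=F, x_4=T — not both ✓
  (6) {x_6, x_2, x_1, x_5}: 0 true — at most one ✓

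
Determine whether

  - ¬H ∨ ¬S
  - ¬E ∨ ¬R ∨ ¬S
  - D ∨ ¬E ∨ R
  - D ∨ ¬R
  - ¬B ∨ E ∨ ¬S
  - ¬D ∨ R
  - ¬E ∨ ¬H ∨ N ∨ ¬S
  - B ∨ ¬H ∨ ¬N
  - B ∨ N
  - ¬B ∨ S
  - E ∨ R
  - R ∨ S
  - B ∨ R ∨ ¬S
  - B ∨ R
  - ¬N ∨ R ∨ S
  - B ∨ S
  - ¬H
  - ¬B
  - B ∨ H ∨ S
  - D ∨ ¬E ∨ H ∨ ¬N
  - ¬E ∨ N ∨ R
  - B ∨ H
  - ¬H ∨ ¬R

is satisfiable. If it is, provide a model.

Unsatisfiable — no assignment works.

Case H = True:
  Clause (¬H) is falsified — contradiction.
Case H = False:
  (¬B) forces B = False.
  Clause (B ∨ H) is falsified — contradiction.
Both cases fail, so the formula is unsatisfiable.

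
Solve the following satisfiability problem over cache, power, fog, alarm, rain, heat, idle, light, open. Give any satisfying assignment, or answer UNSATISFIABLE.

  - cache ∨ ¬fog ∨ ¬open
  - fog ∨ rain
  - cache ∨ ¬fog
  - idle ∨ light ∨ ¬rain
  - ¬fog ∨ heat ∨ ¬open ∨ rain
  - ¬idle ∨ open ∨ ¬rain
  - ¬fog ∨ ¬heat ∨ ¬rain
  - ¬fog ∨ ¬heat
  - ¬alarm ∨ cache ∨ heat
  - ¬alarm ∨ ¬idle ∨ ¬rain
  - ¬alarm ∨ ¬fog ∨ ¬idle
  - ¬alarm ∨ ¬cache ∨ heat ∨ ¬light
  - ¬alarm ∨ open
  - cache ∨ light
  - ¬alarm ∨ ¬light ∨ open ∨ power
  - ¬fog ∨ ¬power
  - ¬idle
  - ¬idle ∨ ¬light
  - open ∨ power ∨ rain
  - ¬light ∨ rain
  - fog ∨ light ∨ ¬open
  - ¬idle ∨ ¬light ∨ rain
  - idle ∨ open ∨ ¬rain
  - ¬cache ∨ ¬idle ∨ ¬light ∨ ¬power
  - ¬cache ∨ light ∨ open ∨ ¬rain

Unit clause (¬idle) forces idle = False.
Set cache = False.
  then (cache ∨ ¬fog) forces fog = False.
  then (cache ∨ light) forces light = True.
  then (¬light ∨ rain) forces rain = True.
  then (idle ∨ open ∨ ¬rain) forces open = True.
Set power = True.
Set alarm = False.
Set heat = True.
All clauses satisfied.

cache=F, power=T, fog=F, alarm=F, rain=T, heat=T, idle=F, light=T, open=T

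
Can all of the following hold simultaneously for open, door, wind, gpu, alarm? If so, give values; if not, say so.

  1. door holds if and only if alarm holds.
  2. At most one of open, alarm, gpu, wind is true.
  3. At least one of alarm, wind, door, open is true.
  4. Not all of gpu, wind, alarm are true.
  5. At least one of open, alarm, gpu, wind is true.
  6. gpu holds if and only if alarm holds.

open: True, door: False, wind: False, gpu: False, alarm: False

  (1) door=F, alarm=F — same ✓
  (2) {open, alarm, gpu, wind}: 1 true — at most one ✓
  (3) {alarm, wind, door, open}: 1 true — at least one ✓
  (4) {gpu, wind, alarm}: 0/3 true — not all ✓
  (5) {open, alarm, gpu, wind}: 1 true — at least one ✓
  (6) gpu=F, alarm=F — same ✓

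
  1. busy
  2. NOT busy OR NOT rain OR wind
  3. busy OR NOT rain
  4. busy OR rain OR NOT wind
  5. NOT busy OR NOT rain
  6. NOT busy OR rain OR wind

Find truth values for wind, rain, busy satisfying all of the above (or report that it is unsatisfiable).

wind=T, rain=F, busy=T

Unit clause (busy) forces busy = True.
In (NOT busy OR NOT rain) only NOT rain is left, so rain = False.
In (NOT busy OR rain OR wind) only wind is left, so wind = True.
Check each clause:
  (busy): busy holds.
  (NOT busy OR NOT rain OR wind): NOT rain holds.
  (busy OR NOT rain): busy holds.
  (busy OR rain OR NOT wind): busy holds.
  (NOT busy OR NOT rain): NOT rain holds.
  (NOT busy OR rain OR wind): wind holds.
All clauses satisfied.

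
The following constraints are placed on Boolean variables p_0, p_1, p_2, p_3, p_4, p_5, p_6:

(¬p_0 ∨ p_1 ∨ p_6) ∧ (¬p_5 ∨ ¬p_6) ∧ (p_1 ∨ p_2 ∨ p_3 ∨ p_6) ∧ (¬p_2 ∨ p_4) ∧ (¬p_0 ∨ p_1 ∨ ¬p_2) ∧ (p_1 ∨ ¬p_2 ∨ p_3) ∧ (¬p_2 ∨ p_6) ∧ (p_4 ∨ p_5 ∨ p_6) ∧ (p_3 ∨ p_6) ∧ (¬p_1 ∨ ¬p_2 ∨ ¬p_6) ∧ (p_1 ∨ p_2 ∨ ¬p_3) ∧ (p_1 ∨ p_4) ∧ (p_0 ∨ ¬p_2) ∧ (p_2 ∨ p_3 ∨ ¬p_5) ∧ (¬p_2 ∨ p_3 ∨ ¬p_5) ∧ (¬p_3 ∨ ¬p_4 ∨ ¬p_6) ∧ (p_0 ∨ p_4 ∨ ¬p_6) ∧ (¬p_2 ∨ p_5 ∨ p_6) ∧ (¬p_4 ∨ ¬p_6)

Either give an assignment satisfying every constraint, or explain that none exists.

Set p_0 = True.
Set p_1 = True.
Try p_2 = True:
  (¬p_2 ∨ p_4) forces p_4 = True.
  (¬p_2 ∨ p_6) forces p_6 = True.
  clause (¬p_1 ∨ ¬p_2 ∨ ¬p_6) is falsified — backtrack.
So p_2 = False.
Set p_3 = True.
Set p_4 = True.
  then (¬p_3 ∨ ¬p_4 ∨ ¬p_6) forces p_6 = False.
Set p_5 = False.
All clauses satisfied.

p_0 = True; p_1 = True; p_2 = False; p_3 = True; p_4 = True; p_5 = False; p_6 = False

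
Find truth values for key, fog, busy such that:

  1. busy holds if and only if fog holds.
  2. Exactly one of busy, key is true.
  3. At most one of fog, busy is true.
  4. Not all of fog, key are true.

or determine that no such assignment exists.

key: True; fog: False; busy: False

  (1) busy=F, fog=F — same ✓
  (2) {busy, key}: 1 true — exactly one ✓
  (3) {fog, busy}: 0 true — at most one ✓
  (4) {fog, key}: 1/2 true — not all ✓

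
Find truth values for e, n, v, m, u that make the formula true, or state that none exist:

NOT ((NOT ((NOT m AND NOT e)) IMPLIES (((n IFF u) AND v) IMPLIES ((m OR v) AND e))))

e: False, n: False, v: True, m: True, u: False

  NOT ((NOT ((NOT m AND NOT e)) IMPLIES (((n IFF u) AND v) IMPLIES ((m OR v) AND e)))) = True
    NOT ((NOT m AND NOT e)) IMPLIES (((n IFF u) AND v) IMPLIES ((m OR v) AND e)) = False
      NOT ((NOT m AND NOT e)) = True
        NOT m AND NOT e = False
          NOT m = False
          NOT e = True
      ((n IFF u) AND v) IMPLIES ((m OR v) AND e) = False
        (n IFF u) AND v = True
          n IFF u = True
        (m OR v) AND e = False
          m OR v = True
The formula evaluates to True.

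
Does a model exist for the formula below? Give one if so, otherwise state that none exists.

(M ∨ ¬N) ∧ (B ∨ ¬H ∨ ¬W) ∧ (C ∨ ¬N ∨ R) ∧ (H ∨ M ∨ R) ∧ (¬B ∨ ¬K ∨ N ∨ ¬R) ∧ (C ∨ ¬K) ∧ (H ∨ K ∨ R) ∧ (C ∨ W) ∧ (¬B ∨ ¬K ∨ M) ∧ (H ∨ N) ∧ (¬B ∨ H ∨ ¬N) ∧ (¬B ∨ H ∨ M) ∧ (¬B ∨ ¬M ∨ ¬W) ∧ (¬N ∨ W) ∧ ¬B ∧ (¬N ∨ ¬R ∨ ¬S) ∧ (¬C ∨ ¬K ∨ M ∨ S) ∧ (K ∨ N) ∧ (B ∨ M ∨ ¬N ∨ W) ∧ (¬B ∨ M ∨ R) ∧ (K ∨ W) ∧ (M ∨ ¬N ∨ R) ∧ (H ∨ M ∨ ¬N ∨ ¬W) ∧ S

S = True, M = True, W = False, R = False, C = True, H = True, N = False, K = True, B = False

Unit clause (¬B) forces B = False.
Unit clause (S) forces S = True.
Set M = True.
Set W = False.
  then (C ∨ W) forces C = True.
  then (¬N ∨ W) forces N = False.
  then (K ∨ N) forces K = True.
  then (H ∨ N) forces H = True.
Set R = False.
All clauses satisfied.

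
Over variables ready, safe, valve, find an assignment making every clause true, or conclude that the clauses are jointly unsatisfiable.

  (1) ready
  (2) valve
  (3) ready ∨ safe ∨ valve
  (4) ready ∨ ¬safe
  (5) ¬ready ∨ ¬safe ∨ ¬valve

Unit clause (ready) forces ready = True.
Unit clause (valve) forces valve = True.
In (¬ready ∨ ¬safe ∨ ¬valve) only ¬safe is left, so safe = False.
Check each clause:
  (ready): ready holds.
  (valve): valve holds.
  (ready ∨ safe ∨ valve): ready holds.
  (ready ∨ ¬safe): ready holds.
  (¬ready ∨ ¬safe ∨ ¬valve): ¬safe holds.
All clauses satisfied.

ready = True; safe = False; valve = True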